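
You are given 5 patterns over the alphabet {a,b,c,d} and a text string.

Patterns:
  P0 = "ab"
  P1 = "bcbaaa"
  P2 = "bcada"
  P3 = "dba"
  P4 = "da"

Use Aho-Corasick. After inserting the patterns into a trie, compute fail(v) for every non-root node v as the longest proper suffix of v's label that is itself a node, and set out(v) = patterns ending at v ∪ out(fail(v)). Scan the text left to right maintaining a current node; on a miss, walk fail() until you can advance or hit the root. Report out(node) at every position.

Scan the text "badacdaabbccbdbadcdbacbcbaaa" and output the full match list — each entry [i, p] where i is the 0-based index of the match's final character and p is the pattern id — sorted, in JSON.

Build automaton:
Trie (insert patterns):
  n0 'ε': a→1 b→3 d→12
  n1 'a': b→2
  n2 'ab': ·  [P0 ends]
  n3 'b': c→4
  n4 'bc': a→9 b→5
  n5 'bcb': a→6
  n6 'bcba': a→7
  n7 'bcbaa': a→8
  n8 'bcbaaa': ·  [P1 ends]
  n9 'bca': d→10
  n10 'bcad': a→11
  n11 'bcada': ·  [P2 ends]
  n12 'd': a→15 b→13
  n13 'db': a→14
  n14 'dba': ·  [P3 ends]
  n15 'da': ·  [P4 ends]

BFS fail/out derivation:
  n1('a'): parent n0 fail=0; on 'a' 0 → fail=0;  out ∅∪∅=∅
  n3('b'): parent n0 fail=0; on 'b' 0 → fail=0;  out ∅∪∅=∅
  n12('d'): parent n0 fail=0; on 'd' 0 → fail=0;  out ∅∪∅=∅
  n2('ab'): parent n1 fail=0; on 'b' 0 → fail=3;  out {0}∪∅={0}
  n4('bc'): parent n3 fail=0; on 'c' 0 → fail=0;  out ∅∪∅=∅
  n13('db'): parent n12 fail=0; on 'b' 0 → fail=3;  out ∅∪∅=∅
  n15('da'): parent n12 fail=0; on 'a' 0 → fail=1;  out {4}∪∅={4}
  n5('bcb'): parent n4 fail=0; on 'b' 0 → fail=3;  out ∅∪∅=∅
  n9('bca'): parent n4 fail=0; on 'a' 0 → fail=1;  out ∅∪∅=∅
  n14('dba'): parent n13 fail=3; on 'a' 3→0 → fail=1;  out {3}∪∅={3}
  n6('bcba'): parent n5 fail=3; on 'a' 3→0 → fail=1;  out ∅∪∅=∅
  n10('bcad'): parent n9 fail=1; on 'd' 1→0 → fail=12;  out ∅∪∅=∅
  n7('bcbaa'): parent n6 fail=1; on 'a' 1→0 → fail=1;  out ∅∪∅=∅
  n11('bcada'): parent n10 fail=12; on 'a' 12 → fail=15;  out {2}∪{4}={2,4}
  n8('bcbaaa'): parent n7 fail=1; on 'a' 1→0 → fail=1;  out {1}∪∅={1}

Text stream:
pos 0 'b': at 3
pos 1 'a': at 1 (via fail)
pos 2 'd': at 12 (via fail)
pos 3 'a': at 15  emit P4@[2:3]
pos 4 'c': at 0 (via fail)
pos 5 'd': at 12
pos 6 'a': at 15  emit P4@[5:6]
pos 7 'a': at 1 (via fail)
pos 8 'b': at 2  emit P0@[7:8]
pos 9 'b': at 3 (via fail)
pos 10 'c': at 4
pos 11 'c': at 0 (via fail)
pos 12 'b': at 3
pos 13 'd': at 12 (via fail)
pos 14 'b': at 13
pos 15 'a': at 14  emit P3@[13:15]
pos 16 'd': at 12 (via fail)
pos 17 'c': at 0 (via fail)
pos 18 'd': at 12
pos 19 'b': at 13
pos 20 'a': at 14  emit P3@[18:20]
pos 21 'c': at 0 (via fail)
pos 22 'b': at 3
pos 23 'c': at 4
pos 24 'b': at 5
pos 25 'a': at 6
pos 26 'a': at 7
pos 27 'a': at 8  emit P1@[22:27]

Result: [[3,4],[6,4],[8,0],[15,3],[20,3],[27,1]]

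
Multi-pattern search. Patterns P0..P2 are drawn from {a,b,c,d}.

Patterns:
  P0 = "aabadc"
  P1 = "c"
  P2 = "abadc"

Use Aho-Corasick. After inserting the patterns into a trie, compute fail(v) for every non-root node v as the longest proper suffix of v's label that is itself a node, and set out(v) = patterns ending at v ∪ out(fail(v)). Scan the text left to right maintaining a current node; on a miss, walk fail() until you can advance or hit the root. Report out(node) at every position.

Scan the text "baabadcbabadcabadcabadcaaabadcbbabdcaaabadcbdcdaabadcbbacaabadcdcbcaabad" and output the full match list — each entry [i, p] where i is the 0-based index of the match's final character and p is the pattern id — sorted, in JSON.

Build:
Trie nodes:
  0='ε' goto a→1 c→7
  1='a' goto a→2 b→8
  2='aa' goto b→3
  3='aab' goto a→4
  4='aaba' goto d→5
  5='aabad' goto c→6
  6='aabadc' goto ·  [P0 ends]
  7='c' goto ·  [P1 ends]
  8='ab' goto a→9
  9='aba' goto d→10
  10='abad' goto c→11
  11='abadc' goto ·  [P2 ends]

Failure links (BFS by depth):
  fail(1) 'a': from fail(0)=0 chase 'a': 0 ⇒ 0;  out=∅∪out(0)=∅
  fail(7) 'c': from fail(0)=0 chase 'c': 0 ⇒ 0;  out={1}∪out(0)={1}
  fail(2) 'aa': from fail(1)=0 chase 'a': 0 ⇒ 1;  out=∅∪out(1)=∅
  fail(8) 'ab': from fail(1)=0 chase 'b': 0 ⇒ 0;  out=∅∪out(0)=∅
  fail(3) 'aab': from fail(2)=1 chase 'b': 1 ⇒ 8;  out=∅∪out(8)=∅
  fail(9) 'aba': from fail(8)=0 chase 'a': 0 ⇒ 1;  out=∅∪out(1)=∅
  fail(4) 'aaba': from fail(3)=8 chase 'a': 8 ⇒ 9;  out=∅∪out(9)=∅
  fail(10) 'abad': from fail(9)=1 chase 'd': 1→0 ⇒ 0;  out=∅∪out(0)=∅
  fail(5) 'aabad': from fail(4)=9 chase 'd': 9 ⇒ 10;  out=∅∪out(10)=∅
  fail(11) 'abadc': from fail(10)=0 chase 'c': 0 ⇒ 7;  out={2}∪out(7)={1,2}
  fail(6) 'aabadc': from fail(5)=10 chase 'c': 10 ⇒ 11;  out={0}∪out(11)={0,1,2}

Text stream:
pos 0 'b': at 0
pos 1 'a': at 1
pos 2 'a': at 2
pos 3 'b': at 3
pos 4 'a': at 4
pos 5 'd': at 5
pos 6 'c': at 6  emit P0@[1:6],P1@[6:6],P2@[2:6]
pos 7 'b': at 0 (via fail)
pos 8 'a': at 1
pos 9 'b': at 8
pos 10 'a': at 9
pos 11 'd': at 10
pos 12 'c': at 11  emit P1@[12:12],P2@[8:12]
pos 13 'a': at 1 (via fail)
pos 14 'b': at 8
pos 15 'a': at 9
pos 16 'd': at 10
pos 17 'c': at 11  emit P1@[17:17],P2@[13:17]
pos 18 'a': at 1 (via fail)
pos 19 'b': at 8
pos 20 'a': at 9
pos 21 'd': at 10
pos 22 'c': at 11  emit P1@[22:22],P2@[18:22]
pos 23 'a': at 1 (via fail)
pos 24 'a': at 2
pos 25 'a': at 2 (via fail)
pos 26 'b': at 3
pos 27 'a': at 4
pos 28 'd': at 5
pos 29 'c': at 6  emit P0@[24:29],P1@[29:29],P2@[25:29]
pos 30 'b': at 0 (via fail)
pos 31 'b': at 0
pos 32 'a': at 1
pos 33 'b': at 8
pos 34 'd': at 0 (via fail)
pos 35 'c': at 7  emit P1@[35:35]
pos 36 'a': at 1 (via fail)
pos 37 'a': at 2
pos 38 'a': at 2 (via fail)
pos 39 'b': at 3
pos 40 'a': at 4
pos 41 'd': at 5
pos 42 'c': at 6  emit P0@[37:42],P1@[42:42],P2@[38:42]
pos 43 'b': at 0 (via fail)
pos 44 'd': at 0
pos 45 'c': at 7  emit P1@[45:45]
pos 46 'd': at 0 (via fail)
pos 47 'a': at 1
pos 48 'a': at 2
pos 49 'b': at 3
pos 50 'a': at 4
pos 51 'd': at 5
pos 52 'c': at 6  emit P0@[47:52],P1@[52:52],P2@[48:52]
pos 53 'b': at 0 (via fail)
pos 54 'b': at 0
pos 55 'a': at 1
pos 56 'c': at 7 (via fail)  emit P1@[56:56]
pos 57 'a': at 1 (via fail)
pos 58 'a': at 2
pos 59 'b': at 3
pos 60 'a': at 4
pos 61 'd': at 5
pos 62 'c': at 6  emit P0@[57:62],P1@[62:62],P2@[58:62]
pos 63 'd': at 0 (via fail)
pos 64 'c': at 7  emit P1@[64:64]
pos 65 'b': at 0 (via fail)
pos 66 'c': at 7  emit P1@[66:66]
pos 67 'a': at 1 (via fail)
pos 68 'a': at 2
pos 69 'b': at 3
pos 70 'a': at 4
pos 71 'd': at 5

Matches: [[6,0],[6,1],[6,2],[12,1],[12,2],[17,1],[17,2],[22,1],[22,2],[29,0],[29,1],[29,2],[35,1],[42,0],[42,1],[42,2],[45,1],[52,0],[52,1],[52,2],[56,1],[62,0],[62,1],[62,2],[64,1],[66,1]]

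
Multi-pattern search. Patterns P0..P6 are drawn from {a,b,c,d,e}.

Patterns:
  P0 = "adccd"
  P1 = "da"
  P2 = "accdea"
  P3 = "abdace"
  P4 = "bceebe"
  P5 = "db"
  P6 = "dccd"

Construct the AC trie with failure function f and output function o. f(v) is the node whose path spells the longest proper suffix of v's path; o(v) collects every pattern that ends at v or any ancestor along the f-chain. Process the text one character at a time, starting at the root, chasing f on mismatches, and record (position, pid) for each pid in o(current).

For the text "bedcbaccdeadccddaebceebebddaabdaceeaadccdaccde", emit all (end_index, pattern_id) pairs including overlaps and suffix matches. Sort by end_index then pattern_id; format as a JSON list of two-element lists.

Construct AC machine:
Trie nodes:
  0='ε' goto a→1 b→18 d→6
  1='a' goto b→13 c→8 d→2
  2='ad' goto c→3
  3='adc' goto c→4
  4='adcc' goto d→5
  5='adccd' goto ·  ←P0
  6='d' goto a→7 b→24 c→25
  7='da' goto ·  ←P1
  8='ac' goto c→9
  9='acc' goto d→10
  10='accd' goto e→11
  11='accde' goto a→12
  12='accdea' goto ·  ←P2
  13='ab' goto d→14
  14='abd' goto a→15
  15='abda' goto c→16
  16='abdac' goto e→17
  17='abdace' goto ·  ←P3
  18='b' goto c→19
  19='bc' goto e→20
  20='bce' goto e→21
  21='bcee' goto b→22
  22='bceeb' goto e→23
  23='bceebe' goto ·  ←P4
  24='db' goto ·  ←P5
  25='dc' goto c→26
  26='dcc' goto d→27
  27='dccd' goto ·  ←P6

BFS fail/out derivation:
  fail(1) 'a': from fail(0)=0 chase 'a': 0 ⇒ 0;  out=∅∪out(0)=∅
  fail(6) 'd': from fail(0)=0 chase 'd': 0 ⇒ 0;  out=∅∪out(0)=∅
  fail(18) 'b': from fail(0)=0 chase 'b': 0 ⇒ 0;  out=∅∪out(0)=∅
  fail(2) 'ad': from fail(1)=0 chase 'd': 0 ⇒ 6;  out=∅∪out(6)=∅
  fail(7) 'da': from fail(6)=0 chase 'a': 0 ⇒ 1;  out={1}∪out(1)={1}
  fail(8) 'ac': from fail(1)=0 chase 'c': 0 ⇒ 0;  out=∅∪out(0)=∅
  fail(13) 'ab': from fail(1)=0 chase 'b': 0 ⇒ 18;  out=∅∪out(18)=∅
  fail(19) 'bc': from fail(18)=0 chase 'c': 0 ⇒ 0;  out=∅∪out(0)=∅
  fail(24) 'db': from fail(6)=0 chase 'b': 0 ⇒ 18;  out={5}∪out(18)={5}
  fail(25) 'dc': from fail(6)=0 chase 'c': 0 ⇒ 0;  out=∅∪out(0)=∅
  fail(3) 'adc': from fail(2)=6 chase 'c': 6 ⇒ 25;  out=∅∪out(25)=∅
  fail(9) 'acc': from fail(8)=0 chase 'c': 0 ⇒ 0;  out=∅∪out(0)=∅
  fail(14) 'abd': from fail(13)=18 chase 'd': 18→0 ⇒ 6;  out=∅∪out(6)=∅
  fail(20) 'bce': from fail(19)=0 chase 'e': 0 ⇒ 0;  out=∅∪out(0)=∅
  fail(26) 'dcc': from fail(25)=0 chase 'c': 0 ⇒ 0;  out=∅∪out(0)=∅
  fail(4) 'adcc': from fail(3)=25 chase 'c': 25 ⇒ 26;  out=∅∪out(26)=∅
  fail(10) 'accd': from fail(9)=0 chase 'd': 0 ⇒ 6;  out=∅∪out(6)=∅
  fail(15) 'abda': from fail(14)=6 chase 'a': 6 ⇒ 7;  out=∅∪out(7)={1}
  fail(21) 'bcee': from fail(20)=0 chase 'e': 0 ⇒ 0;  out=∅∪out(0)=∅
  fail(27) 'dccd': from fail(26)=0 chase 'd': 0 ⇒ 6;  out={6}∪out(6)={6}
  fail(5) 'adccd': from fail(4)=26 chase 'd': 26 ⇒ 27;  out={0}∪out(27)={0,6}
  fail(11) 'accde': from fail(10)=6 chase 'e': 6→0 ⇒ 0;  out=∅∪out(0)=∅
  fail(16) 'abdac': from fail(15)=7 chase 'c': 7→1 ⇒ 8;  out=∅∪out(8)=∅
  fail(22) 'bceeb': from fail(21)=0 chase 'b': 0 ⇒ 18;  out=∅∪out(18)=∅
  fail(12) 'accdea': from fail(11)=0 chase 'a': 0 ⇒ 1;  out={2}∪out(1)={2}
  fail(17) 'abdace': from fail(16)=8 chase 'e': 8→0 ⇒ 0;  out={3}∪out(0)={3}
  fail(23) 'bceebe': from fail(22)=18 chase 'e': 18→0 ⇒ 0;  out={4}∪out(0)={4}

Run:
i=0 'b': node 0→18
i=1 'e': node 18→0 (via fail)
i=2 'd': node 0→6
i=3 'c': node 6→25
i=4 'b': node 25→18 (via fail)
i=5 'a': node 18→1 (via fail)
i=6 'c': node 1→8
i=7 'c': node 8→9
i=8 'd': node 9→10
i=9 'e': node 10→11
i=10 'a': node 11→12  → match P2@[5:10]
i=11 'd': node 12→2 (via fail)
i=12 'c': node 2→3
i=13 'c': node 3→4
i=14 'd': node 4→5  → match P0@[10:14],P6@[11:14]
i=15 'd': node 5→6 (via fail)
i=16 'a': node 6→7  → match P1@[15:16]
i=17 'e': node 7→0 (via fail)
i=18 'b': node 0→18
i=19 'c': node 18→19
i=20 'e': node 19→20
i=21 'e': node 20→21
i=22 'b': node 21→22
i=23 'e': node 22→23  → match P4@[18:23]
i=24 'b': node 23→18 (via fail)
i=25 'd': node 18→6 (via fail)
i=26 'd': node 6→6 (via fail)
i=27 'a': node 6→7  → match P1@[26:27]
i=28 'a': node 7→1 (via fail)
i=29 'b': node 1→13
i=30 'd': node 13→14
i=31 'a': node 14→15  → match P1@[30:31]
i=32 'c': node 15→16
i=33 'e': node 16→17  → match P3@[28:33]
i=34 'e': node 17→0 (via fail)
i=35 'a': node 0→1
i=36 'a': node 1→1 (via fail)
i=37 'd': node 1→2
i=38 'c': node 2→3
i=39 'c': node 3→4
i=40 'd': node 4→5  → match P0@[36:40],P6@[37:40]
i=41 'a': node 5→7 (via fail)  → match P1@[40:41]
i=42 'c': node 7→8 (via fail)
i=43 'c': node 8→9
i=44 'd': node 9→10
i=45 'e': node 10→11

Matches: [[10,2],[14,0],[14,6],[16,1],[23,4],[27,1],[31,1],[33,3],[40,0],[40,6],[41,1]]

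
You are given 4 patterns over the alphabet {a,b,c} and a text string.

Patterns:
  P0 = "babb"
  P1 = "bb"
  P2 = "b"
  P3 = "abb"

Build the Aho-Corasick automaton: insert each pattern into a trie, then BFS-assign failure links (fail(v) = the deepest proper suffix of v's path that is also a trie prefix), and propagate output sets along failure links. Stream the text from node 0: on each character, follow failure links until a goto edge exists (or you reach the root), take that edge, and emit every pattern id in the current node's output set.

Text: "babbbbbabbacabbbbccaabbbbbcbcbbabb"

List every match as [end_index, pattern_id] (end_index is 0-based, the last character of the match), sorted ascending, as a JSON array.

Build automaton:
Trie nodes:
  0='ε' goto a→6 b→1
  1='b' goto a→2 b→5  [P2 ends]
  2='ba' goto b→3
  3='bab' goto b→4
  4='babb' goto ·  [P0 ends]
  5='bb' goto ·  [P1 ends]
  6='a' goto b→7
  7='ab' goto b→8
  8='abb' goto ·  [P3 ends]

Failure links (BFS by depth):
  n1('b'): parent n0 fail=0; on 'b' 0 → fail=0;  out {2}∪∅={2}
  n6('a'): parent n0 fail=0; on 'a' 0 → fail=0;  out ∅∪∅=∅
  n2('ba'): parent n1 fail=0; on 'a' 0 → fail=6;  out ∅∪∅=∅
  n5('bb'): parent n1 fail=0; on 'b' 0 → fail=1;  out {1}∪{2}={1,2}
  n7('ab'): parent n6 fail=0; on 'b' 0 → fail=1;  out ∅∪{2}={2}
  n3('bab'): parent n2 fail=6; on 'b' 6 → fail=7;  out ∅∪{2}={2}
  n8('abb'): parent n7 fail=1; on 'b' 1 → fail=5;  out {3}∪{1,2}={1,2,3}
  n4('babb'): parent n3 fail=7; on 'b' 7 → fail=8;  out {0}∪{1,2,3}={0,1,2,3}

Run:
[0] read 'b'  n0⇒n1  ** P2@[0:0]
[1] read 'a'  n1⇒n2
[2] read 'b'  n2⇒n3  ** P2@[2:2]
[3] read 'b'  n3⇒n4  ** P0@[0:3],P1@[2:3],P2@[3:3],P3@[1:3]
[4] read 'b'  n4⇒n5 (via fail)  ** P1@[3:4],P2@[4:4]
[5] read 'b'  n5⇒n5 (via fail)  ** P1@[4:5],P2@[5:5]
[6] read 'b'  n5⇒n5 (via fail)  ** P1@[5:6],P2@[6:6]
[7] read 'a'  n5⇒n2 (via fail)
[8] read 'b'  n2⇒n3  ** P2@[8:8]
[9] read 'b'  n3⇒n4  ** P0@[6:9],P1@[8:9],P2@[9:9],P3@[7:9]
[10] read 'a'  n4⇒n2 (via fail)
[11] read 'c'  n2⇒n0 (via fail)
[12] read 'a'  n0⇒n6
[13] read 'b'  n6⇒n7  ** P2@[13:13]
[14] read 'b'  n7⇒n8  ** P1@[13:14],P2@[14:14],P3@[12:14]
[15] read 'b'  n8⇒n5 (via fail)  ** P1@[14:15],P2@[15:15]
[16] read 'b'  n5⇒n5 (via fail)  ** P1@[15:16],P2@[16:16]
[17] read 'c'  n5⇒n0 (via fail)
[18] read 'c'  n0⇒n0
[19] read 'a'  n0⇒n6
[20] read 'a'  n6⇒n6 (via fail)
[21] read 'b'  n6⇒n7  ** P2@[21:21]
[22] read 'b'  n7⇒n8  ** P1@[21:22],P2@[22:22],P3@[20:22]
[23] read 'b'  n8⇒n5 (via fail)  ** P1@[22:23],P2@[23:23]
[24] read 'b'  n5⇒n5 (via fail)  ** P1@[23:24],P2@[24:24]
[25] read 'b'  n5⇒n5 (via fail)  ** P1@[24:25],P2@[25:25]
[26] read 'c'  n5⇒n0 (via fail)
[27] read 'b'  n0⇒n1  ** P2@[27:27]
[28] read 'c'  n1⇒n0 (via fail)
[29] read 'b'  n0⇒n1  ** P2@[29:29]
[30] read 'b'  n1⇒n5  ** P1@[29:30],P2@[30:30]
[31] read 'a'  n5⇒n2 (via fail)
[32] read 'b'  n2⇒n3  ** P2@[32:32]
[33] read 'b'  n3⇒n4  ** P0@[30:33],P1@[32:33],P2@[33:33],P3@[31:33]

Result: [[0,2],[2,2],[3,0],[3,1],[3,2],[3,3],[4,1],[4,2],[5,1],[5,2],[6,1],[6,2],[8,2],[9,0],[9,1],[9,2],[9,3],[13,2],[14,1],[14,2],[14,3],[15,1],[15,2],[16,1],[16,2],[21,2],[22,1],[22,2],[22,3],[23,1],[23,2],[24,1],[24,2],[25,1],[25,2],[27,2],[29,2],[30,1],[30,2],[32,2],[33,0],[33,1],[33,2],[33,3]]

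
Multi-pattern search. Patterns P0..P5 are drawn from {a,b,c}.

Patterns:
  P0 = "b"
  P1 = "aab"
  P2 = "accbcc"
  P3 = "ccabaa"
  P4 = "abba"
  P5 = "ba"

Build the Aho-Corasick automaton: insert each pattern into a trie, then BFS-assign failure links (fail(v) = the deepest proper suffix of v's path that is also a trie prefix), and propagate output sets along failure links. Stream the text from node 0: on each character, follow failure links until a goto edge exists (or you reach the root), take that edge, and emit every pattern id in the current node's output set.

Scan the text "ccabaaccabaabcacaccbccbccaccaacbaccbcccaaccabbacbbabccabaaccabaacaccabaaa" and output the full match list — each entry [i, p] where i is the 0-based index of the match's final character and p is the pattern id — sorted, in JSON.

Build:
Trie (insert patterns):
  0='ε' goto a→2 b→1 c→10
  1='b' goto a→19  [P0 ends]
  2='a' goto a→3 b→16 c→5
  3='aa' goto b→4
  4='aab' goto ·  [P1 ends]
  5='ac' goto c→6
  6='acc' goto b→7
  7='accb' goto c→8
  8='accbc' goto c→9
  9='accbcc' goto ·  [P2 ends]
  10='c' goto c→11
  11='cc' goto a→12
  12='cca' goto b→13
  13='ccab' goto a→14
  14='ccaba' goto a→15
  15='ccabaa' goto ·  [P3 ends]
  16='ab' goto b→17
  17='abb' goto a→18
  18='abba' goto ·  [P4 ends]
  19='ba' goto ·  [P5 ends]

BFS fail/out derivation:
  fail(1) 'b': from fail(0)=0 chase 'b': 0 ⇒ 0;  out={0}∪out(0)={0}
  fail(2) 'a': from fail(0)=0 chase 'a': 0 ⇒ 0;  out=∅∪out(0)=∅
  fail(10) 'c': from fail(0)=0 chase 'c': 0 ⇒ 0;  out=∅∪out(0)=∅
  fail(3) 'aa': from fail(2)=0 chase 'a': 0 ⇒ 2;  out=∅∪out(2)=∅
  fail(5) 'ac': from fail(2)=0 chase 'c': 0 ⇒ 10;  out=∅∪out(10)=∅
  fail(11) 'cc': from fail(10)=0 chase 'c': 0 ⇒ 10;  out=∅∪out(10)=∅
  fail(16) 'ab': from fail(2)=0 chase 'b': 0 ⇒ 1;  out=∅∪out(1)={0}
  fail(19) 'ba': from fail(1)=0 chase 'a': 0 ⇒ 2;  out={5}∪out(2)={5}
  fail(4) 'aab': from fail(3)=2 chase 'b': 2 ⇒ 16;  out={1}∪out(16)={0,1}
  fail(6) 'acc': from fail(5)=10 chase 'c': 10 ⇒ 11;  out=∅∪out(11)=∅
  fail(12) 'cca': from fail(11)=10 chase 'a': 10→0 ⇒ 2;  out=∅∪out(2)=∅
  fail(17) 'abb': from fail(16)=1 chase 'b': 1→0 ⇒ 1;  out=∅∪out(1)={0}
  fail(7) 'accb': from fail(6)=11 chase 'b': 11→10→0 ⇒ 1;  out=∅∪out(1)={0}
  fail(13) 'ccab': from fail(12)=2 chase 'b': 2 ⇒ 16;  out=∅∪out(16)={0}
  fail(18) 'abba': from fail(17)=1 chase 'a': 1 ⇒ 19;  out={4}∪out(19)={4,5}
  fail(8) 'accbc': from fail(7)=1 chase 'c': 1→0 ⇒ 10;  out=∅∪out(10)=∅
  fail(14) 'ccaba': from fail(13)=16 chase 'a': 16→1 ⇒ 19;  out=∅∪out(19)={5}
  fail(9) 'accbcc': from fail(8)=10 chase 'c': 10 ⇒ 11;  out={2}∪out(11)={2}
  fail(15) 'ccabaa': from fail(14)=19 chase 'a': 19→2 ⇒ 3;  out={3}∪out(3)={3}

Text stream:
i=0 'c': node 0→10
i=1 'c': node 10→11
i=2 'a': node 11→12
i=3 'b': node 12→13  emit P0@[3:3]
i=4 'a': node 13→14  emit P5@[3:4]
i=5 'a': node 14→15  emit P3@[0:5]
i=6 'c': node 15→5 (fail-walked)
i=7 'c': node 5→6
i=8 'a': node 6→12 (fail-walked)
i=9 'b': node 12→13  emit P0@[9:9]
i=10 'a': node 13→14  emit P5@[9:10]
i=11 'a': node 14→15  emit P3@[6:11]
i=12 'b': node 15→4 (fail-walked)  emit P0@[12:12],P1@[10:12]
i=13 'c': node 4→10 (fail-walked)
i=14 'a': node 10→2 (fail-walked)
i=15 'c': node 2→5
i=16 'a': node 5→2 (fail-walked)
i=17 'c': node 2→5
i=18 'c': node 5→6
i=19 'b': node 6→7  emit P0@[19:19]
i=20 'c': node 7→8
i=21 'c': node 8→9  emit P2@[16:21]
i=22 'b': node 9→1 (fail-walked)  emit P0@[22:22]
i=23 'c': node 1→10 (fail-walked)
i=24 'c': node 10→11
i=25 'a': node 11→12
i=26 'c': node 12→5 (fail-walked)
i=27 'c': node 5→6
i=28 'a': node 6→12 (fail-walked)
i=29 'a': node 12→3 (fail-walked)
i=30 'c': node 3→5 (fail-walked)
i=31 'b': node 5→1 (fail-walked)  emit P0@[31:31]
i=32 'a': node 1→19  emit P5@[31:32]
i=33 'c': node 19→5 (fail-walked)
i=34 'c': node 5→6
i=35 'b': node 6→7  emit P0@[35:35]
i=36 'c': node 7→8
i=37 'c': node 8→9  emit P2@[32:37]
i=38 'c': node 9→11 (fail-walked)
i=39 'a': node 11→12
i=40 'a': node 12→3 (fail-walked)
i=41 'c': node 3→5 (fail-walked)
i=42 'c': node 5→6
i=43 'a': node 6→12 (fail-walked)
i=44 'b': node 12→13  emit P0@[44:44]
i=45 'b': node 13→17 (fail-walked)  emit P0@[45:45]
i=46 'a': node 17→18  emit P4@[43:46],P5@[45:46]
i=47 'c': node 18→5 (fail-walked)
i=48 'b': node 5→1 (fail-walked)  emit P0@[48:48]
i=49 'b': node 1→1 (fail-walked)  emit P0@[49:49]
i=50 'a': node 1→19  emit P5@[49:50]
i=51 'b': node 19→16 (fail-walked)  emit P0@[51:51]
i=52 'c': node 16→10 (fail-walked)
i=53 'c': node 10→11
i=54 'a': node 11→12
i=55 'b': node 12→13  emit P0@[55:55]
i=56 'a': node 13→14  emit P5@[55:56]
i=57 'a': node 14→15  emit P3@[52:57]
i=58 'c': node 15→5 (fail-walked)
i=59 'c': node 5→6
i=60 'a': node 6→12 (fail-walked)
i=61 'b': node 12→13  emit P0@[61:61]
i=62 'a': node 13→14  emit P5@[61:62]
i=63 'a': node 14→15  emit P3@[58:63]
i=64 'c': node 15→5 (fail-walked)
i=65 'a': node 5→2 (fail-walked)
i=66 'c': node 2→5
i=67 'c': node 5→6
i=68 'a': node 6→12 (fail-walked)
i=69 'b': node 12→13  emit P0@[69:69]
i=70 'a': node 13→14  emit P5@[69:70]
i=71 'a': node 14→15  emit P3@[66:71]
i=72 'a': node 15→3 (fail-walked)

Matches: [[3,0],[4,5],[5,3],[9,0],[10,5],[11,3],[12,0],[12,1],[19,0],[21,2],[22,0],[31,0],[32,5],[35,0],[37,2],[44,0],[45,0],[46,4],[46,5],[48,0],[49,0],[50,5],[51,0],[55,0],[56,5],[57,3],[61,0],[62,5],[63,3],[69,0],[70,5],[71,3]]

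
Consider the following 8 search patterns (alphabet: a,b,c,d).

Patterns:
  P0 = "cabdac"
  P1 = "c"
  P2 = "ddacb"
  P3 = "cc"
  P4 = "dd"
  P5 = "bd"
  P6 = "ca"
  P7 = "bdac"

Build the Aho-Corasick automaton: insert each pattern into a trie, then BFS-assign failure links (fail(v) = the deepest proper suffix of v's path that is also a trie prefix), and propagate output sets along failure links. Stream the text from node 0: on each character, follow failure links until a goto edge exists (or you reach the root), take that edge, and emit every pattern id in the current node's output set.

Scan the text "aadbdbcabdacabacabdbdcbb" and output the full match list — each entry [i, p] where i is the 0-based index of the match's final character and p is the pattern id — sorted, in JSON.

Build automaton:
Trie (insert patterns):
  0='ε' goto b→13 c→1 d→7
  1='c' goto a→2 c→12  [P1 ends]
  2='ca' goto b→3  [P6 ends]
  3='cab' goto d→4
  4='cabd' goto a→5
  5='cabda' goto c→6
  6='cabdac' goto ·  [P0 ends]
  7='d' goto d→8
  8='dd' goto a→9  [P4 ends]
  9='dda' goto c→10
  10='ddac' goto b→11
  11='ddacb' goto ·  [P2 ends]
  12='cc' goto ·  [P3 ends]
  13='b' goto d→14
  14='bd' goto a→15  [P5 ends]
  15='bda' goto c→16
  16='bdac' goto ·  [P7 ends]

Failure links (BFS by depth):
  fail(1) 'c': from fail(0)=0 chase 'c': 0 ⇒ 0;  out={1}∪out(0)={1}
  fail(7) 'd': from fail(0)=0 chase 'd': 0 ⇒ 0;  out=∅∪out(0)=∅
  fail(13) 'b': from fail(0)=0 chase 'b': 0 ⇒ 0;  out=∅∪out(0)=∅
  fail(2) 'ca': from fail(1)=0 chase 'a': 0 ⇒ 0;  out={6}∪out(0)={6}
  fail(8) 'dd': from fail(7)=0 chase 'd': 0 ⇒ 7;  out={4}∪out(7)={4}
  fail(12) 'cc': from fail(1)=0 chase 'c': 0 ⇒ 1;  out={3}∪out(1)={1,3}
  fail(14) 'bd': from fail(13)=0 chase 'd': 0 ⇒ 7;  out={5}∪out(7)={5}
  fail(3) 'cab': from fail(2)=0 chase 'b': 0 ⇒ 13;  out=∅∪out(13)=∅
  fail(9) 'dda': from fail(8)=7 chase 'a': 7→0 ⇒ 0;  out=∅∪out(0)=∅
  fail(15) 'bda': from fail(14)=7 chase 'a': 7→0 ⇒ 0;  out=∅∪out(0)=∅
  fail(4) 'cabd': from fail(3)=13 chase 'd': 13 ⇒ 14;  out=∅∪out(14)={5}
  fail(10) 'ddac': from fail(9)=0 chase 'c': 0 ⇒ 1;  out=∅∪out(1)={1}
  fail(16) 'bdac': from fail(15)=0 chase 'c': 0 ⇒ 1;  out={7}∪out(1)={1,7}
  fail(5) 'cabda': from fail(4)=14 chase 'a': 14 ⇒ 15;  out=∅∪out(15)=∅
  fail(11) 'ddacb': from fail(10)=1 chase 'b': 1→0 ⇒ 13;  out={2}∪out(13)={2}
  fail(6) 'cabdac': from fail(5)=15 chase 'c': 15 ⇒ 16;  out={0}∪out(16)={0,1,7}

Run:
i=0 'a': node 0→0
i=1 'a': node 0→0
i=2 'd': node 0→7
i=3 'b': node 7→13 ·f
i=4 'd': node 13→14  → match P5@[3:4]
i=5 'b': node 14→13 ·f
i=6 'c': node 13→1 ·f  → match P1@[6:6]
i=7 'a': node 1→2  → match P6@[6:7]
i=8 'b': node 2→3
i=9 'd': node 3→4  → match P5@[8:9]
i=10 'a': node 4→5
i=11 'c': node 5→6  → match P0@[6:11],P1@[11:11],P7@[8:11]
i=12 'a': node 6→2 ·f  → match P6@[11:12]
i=13 'b': node 2→3
i=14 'a': node 3→0 ·f
i=15 'c': node 0→1  → match P1@[15:15]
i=16 'a': node 1→2  → match P6@[15:16]
i=17 'b': node 2→3
i=18 'd': node 3→4  → match P5@[17:18]
i=19 'b': node 4→13 ·f
i=20 'd': node 13→14  → match P5@[19:20]
i=21 'c': node 14→1 ·f  → match P1@[21:21]
i=22 'b': node 1→13 ·f
i=23 'b': node 13→13 ·f

All matches (sorted): [[4,5],[6,1],[7,6],[9,5],[11,0],[11,1],[11,7],[12,6],[15,1],[16,6],[18,5],[20,5],[21,1]]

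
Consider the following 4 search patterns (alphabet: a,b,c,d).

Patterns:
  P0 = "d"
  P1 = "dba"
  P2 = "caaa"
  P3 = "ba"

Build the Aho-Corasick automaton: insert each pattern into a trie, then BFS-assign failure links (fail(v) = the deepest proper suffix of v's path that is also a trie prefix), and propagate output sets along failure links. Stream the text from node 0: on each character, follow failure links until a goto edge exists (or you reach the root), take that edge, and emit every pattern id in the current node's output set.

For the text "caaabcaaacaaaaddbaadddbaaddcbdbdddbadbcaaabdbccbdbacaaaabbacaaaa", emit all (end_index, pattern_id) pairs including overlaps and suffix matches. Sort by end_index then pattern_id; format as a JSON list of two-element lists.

Construct AC machine:
Trie (insert patterns):
  0='ε' goto b→8 c→4 d→1
  1='d' goto b→2  ←P0
  2='db' goto a→3
  3='dba' goto ·  ←P1
  4='c' goto a→5
  5='ca' goto a→6
  6='caa' goto a→7
  7='caaa' goto ·  ←P2
  8='b' goto a→9
  9='ba' goto ·  ←P3

BFS fail/out derivation:
  fail(1) 'd': from fail(0)=0 chase 'd': 0 ⇒ 0;  out={0}∪out(0)={0}
  fail(4) 'c': from fail(0)=0 chase 'c': 0 ⇒ 0;  out=∅∪out(0)=∅
  fail(8) 'b': from fail(0)=0 chase 'b': 0 ⇒ 0;  out=∅∪out(0)=∅
  fail(2) 'db': from fail(1)=0 chase 'b': 0 ⇒ 8;  out=∅∪out(8)=∅
  fail(5) 'ca': from fail(4)=0 chase 'a': 0 ⇒ 0;  out=∅∪out(0)=∅
  fail(9) 'ba': from fail(8)=0 chase 'a': 0 ⇒ 0;  out={3}∪out(0)={3}
  fail(3) 'dba': from fail(2)=8 chase 'a': 8 ⇒ 9;  out={1}∪out(9)={1,3}
  fail(6) 'caa': from fail(5)=0 chase 'a': 0 ⇒ 0;  out=∅∪out(0)=∅
  fail(7) 'caaa': from fail(6)=0 chase 'a': 0 ⇒ 0;  out={2}∪out(0)={2}

Run:
pos 0 'c': at 4
pos 1 'a': at 5
pos 2 'a': at 6
pos 3 'a': at 7  ** P2@[0:3]
pos 4 'b': at 8 (fail-walked)
pos 5 'c': at 4 (fail-walked)
pos 6 'a': at 5
pos 7 'a': at 6
pos 8 'a': at 7  ** P2@[5:8]
pos 9 'c': at 4 (fail-walked)
pos 10 'a': at 5
pos 11 'a': at 6
pos 12 'a': at 7  ** P2@[9:12]
pos 13 'a': at 0 (fail-walked)
pos 14 'd': at 1  ** P0@[14:14]
pos 15 'd': at 1 (fail-walked)  ** P0@[15:15]
pos 16 'b': at 2
pos 17 'a': at 3  ** P1@[15:17],P3@[16:17]
pos 18 'a': at 0 (fail-walked)
pos 19 'd': at 1  ** P0@[19:19]
pos 20 'd': at 1 (fail-walked)  ** P0@[20:20]
pos 21 'd': at 1 (fail-walked)  ** P0@[21:21]
pos 22 'b': at 2
pos 23 'a': at 3  ** P1@[21:23],P3@[22:23]
pos 24 'a': at 0 (fail-walked)
pos 25 'd': at 1  ** P0@[25:25]
pos 26 'd': at 1 (fail-walked)  ** P0@[26:26]
pos 27 'c': at 4 (fail-walked)
pos 28 'b': at 8 (fail-walked)
pos 29 'd': at 1 (fail-walked)  ** P0@[29:29]
pos 30 'b': at 2
pos 31 'd': at 1 (fail-walked)  ** P0@[31:31]
pos 32 'd': at 1 (fail-walked)  ** P0@[32:32]
pos 33 'd': at 1 (fail-walked)  ** P0@[33:33]
pos 34 'b': at 2
pos 35 'a': at 3  ** P1@[33:35],P3@[34:35]
pos 36 'd': at 1 (fail-walked)  ** P0@[36:36]
pos 37 'b': at 2
pos 38 'c': at 4 (fail-walked)
pos 39 'a': at 5
pos 40 'a': at 6
pos 41 'a': at 7  ** P2@[38:41]
pos 42 'b': at 8 (fail-walked)
pos 43 'd': at 1 (fail-walked)  ** P0@[43:43]
pos 44 'b': at 2
pos 45 'c': at 4 (fail-walked)
pos 46 'c': at 4 (fail-walked)
pos 47 'b': at 8 (fail-walked)
pos 48 'd': at 1 (fail-walked)  ** P0@[48:48]
pos 49 'b': at 2
pos 50 'a': at 3  ** P1@[48:50],P3@[49:50]
pos 51 'c': at 4 (fail-walked)
pos 52 'a': at 5
pos 53 'a': at 6
pos 54 'a': at 7  ** P2@[51:54]
pos 55 'a': at 0 (fail-walked)
pos 56 'b': at 8
pos 57 'b': at 8 (fail-walked)
pos 58 'a': at 9  ** P3@[57:58]
pos 59 'c': at 4 (fail-walked)
pos 60 'a': at 5
pos 61 'a': at 6
pos 62 'a': at 7  ** P2@[59:62]
pos 63 'a': at 0 (fail-walked)

Result: [[3,2],[8,2],[12,2],[14,0],[15,0],[17,1],[17,3],[19,0],[20,0],[21,0],[23,1],[23,3],[25,0],[26,0],[29,0],[31,0],[32,0],[33,0],[35,1],[35,3],[36,0],[41,2],[43,0],[48,0],[50,1],[50,3],[54,2],[58,3],[62,2]]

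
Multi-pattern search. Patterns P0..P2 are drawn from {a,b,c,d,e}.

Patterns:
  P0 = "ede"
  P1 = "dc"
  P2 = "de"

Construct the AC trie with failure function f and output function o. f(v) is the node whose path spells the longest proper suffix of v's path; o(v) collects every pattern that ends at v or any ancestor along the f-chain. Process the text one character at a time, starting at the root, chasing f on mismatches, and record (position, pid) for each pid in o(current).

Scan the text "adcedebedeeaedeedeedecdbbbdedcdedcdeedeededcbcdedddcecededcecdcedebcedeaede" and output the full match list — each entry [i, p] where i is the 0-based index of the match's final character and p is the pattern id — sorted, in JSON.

Construct AC machine:
Trie (insert patterns):
  n0 'ε': d→4 e→1
  n1 'e': d→2
  n2 'ed': e→3
  n3 'ede': ·  ←P0
  n4 'd': c→5 e→6
  n5 'dc': ·  ←P1
  n6 'de': ·  ←P2

BFS fail/out derivation:
  n1('e'): parent n0 fail=0; on 'e' 0 → fail=0;  out ∅∪∅=∅
  n4('d'): parent n0 fail=0; on 'd' 0 → fail=0;  out ∅∪∅=∅
  n2('ed'): parent n1 fail=0; on 'd' 0 → fail=4;  out ∅∪∅=∅
  n5('dc'): parent n4 fail=0; on 'c' 0 → fail=0;  out {1}∪∅={1}
  n6('de'): parent n4 fail=0; on 'e' 0 → fail=1;  out {2}∪∅={2}
  n3('ede'): parent n2 fail=4; on 'e' 4 → fail=6;  out {0}∪{2}={0,2}

Scan:
pos 0 'a': at 0
pos 1 'd': at 4
pos 2 'c': at 5  emit P1@[1:2]
pos 3 'e': at 1 (via fail)
pos 4 'd': at 2
pos 5 'e': at 3  emit P0@[3:5],P2@[4:5]
pos 6 'b': at 0 (via fail)
pos 7 'e': at 1
pos 8 'd': at 2
pos 9 'e': at 3  emit P0@[7:9],P2@[8:9]
pos 10 'e': at 1 (via fail)
pos 11 'a': at 0 (via fail)
pos 12 'e': at 1
pos 13 'd': at 2
pos 14 'e': at 3  emit P0@[12:14],P2@[13:14]
pos 15 'e': at 1 (via fail)
pos 16 'd': at 2
pos 17 'e': at 3  emit P0@[15:17],P2@[16:17]
pos 18 'e': at 1 (via fail)
pos 19 'd': at 2
pos 20 'e': at 3  emit P0@[18:20],P2@[19:20]
pos 21 'c': at 0 (via fail)
pos 22 'd': at 4
pos 23 'b': at 0 (via fail)
pos 24 'b': at 0
pos 25 'b': at 0
pos 26 'd': at 4
pos 27 'e': at 6  emit P2@[26:27]
pos 28 'd': at 2 (via fail)
pos 29 'c': at 5 (via fail)  emit P1@[28:29]
pos 30 'd': at 4 (via fail)
pos 31 'e': at 6  emit P2@[30:31]
pos 32 'd': at 2 (via fail)
pos 33 'c': at 5 (via fail)  emit P1@[32:33]
pos 34 'd': at 4 (via fail)
pos 35 'e': at 6  emit P2@[34:35]
pos 36 'e': at 1 (via fail)
pos 37 'd': at 2
pos 38 'e': at 3  emit P0@[36:38],P2@[37:38]
pos 39 'e': at 1 (via fail)
pos 40 'd': at 2
pos 41 'e': at 3  emit P0@[39:41],P2@[40:41]
pos 42 'd': at 2 (via fail)
pos 43 'c': at 5 (via fail)  emit P1@[42:43]
pos 44 'b': at 0 (via fail)
pos 45 'c': at 0
pos 46 'd': at 4
pos 47 'e': at 6  emit P2@[46:47]
pos 48 'd': at 2 (via fail)
pos 49 'd': at 4 (via fail)
pos 50 'd': at 4 (via fail)
pos 51 'c': at 5  emit P1@[50:51]
pos 52 'e': at 1 (via fail)
pos 53 'c': at 0 (via fail)
pos 54 'e': at 1
pos 55 'd': at 2
pos 56 'e': at 3  emit P0@[54:56],P2@[55:56]
pos 57 'd': at 2 (via fail)
pos 58 'c': at 5 (via fail)  emit P1@[57:58]
pos 59 'e': at 1 (via fail)
pos 60 'c': at 0 (via fail)
pos 61 'd': at 4
pos 62 'c': at 5  emit P1@[61:62]
pos 63 'e': at 1 (via fail)
pos 64 'd': at 2
pos 65 'e': at 3  emit P0@[63:65],P2@[64:65]
pos 66 'b': at 0 (via fail)
pos 67 'c': at 0
pos 68 'e': at 1
pos 69 'd': at 2
pos 70 'e': at 3  emit P0@[68:70],P2@[69:70]
pos 71 'a': at 0 (via fail)
pos 72 'e': at 1
pos 73 'd': at 2
pos 74 'e': at 3  emit P0@[72:74],P2@[73:74]

All matches (sorted): [[2,1],[5,0],[5,2],[9,0],[9,2],[14,0],[14,2],[17,0],[17,2],[20,0],[20,2],[27,2],[29,1],[31,2],[33,1],[35,2],[38,0],[38,2],[41,0],[41,2],[43,1],[47,2],[51,1],[56,0],[56,2],[58,1],[62,1],[65,0],[65,2],[70,0],[70,2],[74,0],[74,2]]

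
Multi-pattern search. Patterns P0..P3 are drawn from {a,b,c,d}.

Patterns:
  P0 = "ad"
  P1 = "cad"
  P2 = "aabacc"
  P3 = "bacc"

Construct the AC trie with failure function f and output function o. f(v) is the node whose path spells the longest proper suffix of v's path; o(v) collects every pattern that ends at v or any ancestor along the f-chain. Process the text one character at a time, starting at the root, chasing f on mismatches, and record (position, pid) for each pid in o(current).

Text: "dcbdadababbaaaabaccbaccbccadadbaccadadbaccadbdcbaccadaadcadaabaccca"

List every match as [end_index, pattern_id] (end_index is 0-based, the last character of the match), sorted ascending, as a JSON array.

Build automaton:
Trie nodes:
  n0 'ε': a→1 b→11 c→3
  n1 'a': a→6 d→2
  n2 'ad': ·  [P0 ends]
  n3 'c': a→4
  n4 'ca': d→5
  n5 'cad': ·  [P1 ends]
  n6 'aa': b→7
  n7 'aab': a→8
  n8 'aaba': c→9
  n9 'aabac': c→10
  n10 'aabacc': ·  [P2 ends]
  n11 'b': a→12
  n12 'ba': c→13
  n13 'bac': c→14
  n14 'bacc': ·  [P3 ends]

BFS fail/out derivation:
  fail(1) 'a': from fail(0)=0 chase 'a': 0 ⇒ 0;  out=∅∪out(0)=∅
  fail(3) 'c': from fail(0)=0 chase 'c': 0 ⇒ 0;  out=∅∪out(0)=∅
  fail(11) 'b': from fail(0)=0 chase 'b': 0 ⇒ 0;  out=∅∪out(0)=∅
  fail(2) 'ad': from fail(1)=0 chase 'd': 0 ⇒ 0;  out={0}∪out(0)={0}
  fail(4) 'ca': from fail(3)=0 chase 'a': 0 ⇒ 1;  out=∅∪out(1)=∅
  fail(6) 'aa': from fail(1)=0 chase 'a': 0 ⇒ 1;  out=∅∪out(1)=∅
  fail(12) 'ba': from fail(11)=0 chase 'a': 0 ⇒ 1;  out=∅∪out(1)=∅
  fail(5) 'cad': from fail(4)=1 chase 'd': 1 ⇒ 2;  out={1}∪out(2)={0,1}
  fail(7) 'aab': from fail(6)=1 chase 'b': 1→0 ⇒ 11;  out=∅∪out(11)=∅
  fail(13) 'bac': from fail(12)=1 chase 'c': 1→0 ⇒ 3;  out=∅∪out(3)=∅
  fail(8) 'aaba': from fail(7)=11 chase 'a': 11 ⇒ 12;  out=∅∪out(12)=∅
  fail(14) 'bacc': from fail(13)=3 chase 'c': 3→0 ⇒ 3;  out={3}∪out(3)={3}
  fail(9) 'aabac': from fail(8)=12 chase 'c': 12 ⇒ 13;  out=∅∪out(13)=∅
  fail(10) 'aabacc': from fail(9)=13 chase 'c': 13 ⇒ 14;  out={2}∪out(14)={2,3}

Scan:
i=0 'd': node 0→0
i=1 'c': node 0→3
i=2 'b': node 3→11 (via fail)
i=3 'd': node 11→0 (via fail)
i=4 'a': node 0→1
i=5 'd': node 1→2  emit P0@[4:5]
i=6 'a': node 2→1 (via fail)
i=7 'b': node 1→11 (via fail)
i=8 'a': node 11→12
i=9 'b': node 12→11 (via fail)
i=10 'b': node 11→11 (via fail)
i=11 'a': node 11→12
i=12 'a': node 12→6 (via fail)
i=13 'a': node 6→6 (via fail)
i=14 'a': node 6→6 (via fail)
i=15 'b': node 6→7
i=16 'a': node 7→8
i=17 'c': node 8→9
i=18 'c': node 9→10  emit P2@[13:18],P3@[15:18]
i=19 'b': node 10→11 (via fail)
i=20 'a': node 11→12
i=21 'c': node 12→13
i=22 'c': node 13→14  emit P3@[19:22]
i=23 'b': node 14→11 (via fail)
i=24 'c': node 11→3 (via fail)
i=25 'c': node 3→3 (via fail)
i=26 'a': node 3→4
i=27 'd': node 4→5  emit P0@[26:27],P1@[25:27]
i=28 'a': node 5→1 (via fail)
i=29 'd': node 1→2  emit P0@[28:29]
i=30 'b': node 2→11 (via fail)
i=31 'a': node 11→12
i=32 'c': node 12→13
i=33 'c': node 13→14  emit P3@[30:33]
i=34 'a': node 14→4 (via fail)
i=35 'd': node 4→5  emit P0@[34:35],P1@[33:35]
i=36 'a': node 5→1 (via fail)
i=37 'd': node 1→2  emit P0@[36:37]
i=38 'b': node 2→11 (via fail)
i=39 'a': node 11→12
i=40 'c': node 12→13
i=41 'c': node 13→14  emit P3@[38:41]
i=42 'a': node 14→4 (via fail)
i=43 'd': node 4→5  emit P0@[42:43],P1@[41:43]
i=44 'b': node 5→11 (via fail)
i=45 'd': node 11→0 (via fail)
i=46 'c': node 0→3
i=47 'b': node 3→11 (via fail)
i=48 'a': node 11→12
i=49 'c': node 12→13
i=50 'c': node 13→14  emit P3@[47:50]
i=51 'a': node 14→4 (via fail)
i=52 'd': node 4→5  emit P0@[51:52],P1@[50:52]
i=53 'a': node 5→1 (via fail)
i=54 'a': node 1→6
i=55 'd': node 6→2 (via fail)  emit P0@[54:55]
i=56 'c': node 2→3 (via fail)
i=57 'a': node 3→4
i=58 'd': node 4→5  emit P0@[57:58],P1@[56:58]
i=59 'a': node 5→1 (via fail)
i=60 'a': node 1→6
i=61 'b': node 6→7
i=62 'a': node 7→8
i=63 'c': node 8→9
i=64 'c': node 9→10  emit P2@[59:64],P3@[61:64]
i=65 'c': node 10→3 (via fail)
i=66 'a': node 3→4

Result: [[5,0],[18,2],[18,3],[22,3],[27,0],[27,1],[29,0],[33,3],[35,0],[35,1],[37,0],[41,3],[43,0],[43,1],[50,3],[52,0],[52,1],[55,0],[58,0],[58,1],[64,2],[64,3]]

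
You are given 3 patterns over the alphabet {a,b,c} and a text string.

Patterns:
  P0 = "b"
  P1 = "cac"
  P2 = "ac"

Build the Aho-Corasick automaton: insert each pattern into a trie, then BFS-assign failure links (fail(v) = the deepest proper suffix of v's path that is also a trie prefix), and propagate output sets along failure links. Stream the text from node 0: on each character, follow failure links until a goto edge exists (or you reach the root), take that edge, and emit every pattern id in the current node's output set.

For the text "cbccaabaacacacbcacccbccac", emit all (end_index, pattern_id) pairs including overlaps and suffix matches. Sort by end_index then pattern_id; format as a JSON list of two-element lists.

Construct AC machine:
Trie nodes:
  0='ε' goto a→5 b→1 c→2
  1='b' goto ·  ←P0
  2='c' goto a→3
  3='ca' goto c→4
  4='cac' goto ·  ←P1
  5='a' goto c→6
  6='ac' goto ·  ←P2

BFS fail/out derivation:
  fail(1) 'b': from fail(0)=0 chase 'b': 0 ⇒ 0;  out={0}∪out(0)={0}
  fail(2) 'c': from fail(0)=0 chase 'c': 0 ⇒ 0;  out=∅∪out(0)=∅
  fail(5) 'a': from fail(0)=0 chase 'a': 0 ⇒ 0;  out=∅∪out(0)=∅
  fail(3) 'ca': from fail(2)=0 chase 'a': 0 ⇒ 5;  out=∅∪out(5)=∅
  fail(6) 'ac': from fail(5)=0 chase 'c': 0 ⇒ 2;  out={2}∪out(2)={2}
  fail(4) 'cac': from fail(3)=5 chase 'c': 5 ⇒ 6;  out={1}∪out(6)={1,2}

Scan:
pos 0 'c': at 2
pos 1 'b': at 1 (via fail)  → match P0@[1:1]
pos 2 'c': at 2 (via fail)
pos 3 'c': at 2 (via fail)
pos 4 'a': at 3
pos 5 'a': at 5 (via fail)
pos 6 'b': at 1 (via fail)  → match P0@[6:6]
pos 7 'a': at 5 (via fail)
pos 8 'a': at 5 (via fail)
pos 9 'c': at 6  → match P2@[8:9]
pos 10 'a': at 3 (via fail)
pos 11 'c': at 4  → match P1@[9:11],P2@[10:11]
pos 12 'a': at 3 (via fail)
pos 13 'c': at 4  → match P1@[11:13],P2@[12:13]
pos 14 'b': at 1 (via fail)  → match P0@[14:14]
pos 15 'c': at 2 (via fail)
pos 16 'a': at 3
pos 17 'c': at 4  → match P1@[15:17],P2@[16:17]
pos 18 'c': at 2 (via fail)
pos 19 'c': at 2 (via fail)
pos 20 'b': at 1 (via fail)  → match P0@[20:20]
pos 21 'c': at 2 (via fail)
pos 22 'c': at 2 (via fail)
pos 23 'a': at 3
pos 24 'c': at 4  → match P1@[22:24],P2@[23:24]

Matches: [[1,0],[6,0],[9,2],[11,1],[11,2],[13,1],[13,2],[14,0],[17,1],[17,2],[20,0],[24,1],[24,2]]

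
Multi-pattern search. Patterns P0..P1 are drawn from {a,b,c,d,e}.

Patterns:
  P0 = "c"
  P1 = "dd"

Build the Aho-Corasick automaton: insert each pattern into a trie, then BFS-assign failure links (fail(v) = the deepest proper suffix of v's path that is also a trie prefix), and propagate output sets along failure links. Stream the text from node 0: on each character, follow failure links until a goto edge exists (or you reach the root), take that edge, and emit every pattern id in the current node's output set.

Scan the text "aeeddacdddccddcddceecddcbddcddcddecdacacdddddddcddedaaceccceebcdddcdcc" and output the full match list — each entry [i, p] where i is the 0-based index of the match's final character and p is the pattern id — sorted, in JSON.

Build automaton:
Trie (insert patterns):
  n0 'ε': c→1 d→2
  n1 'c': ·  ←P0
  n2 'd': d→3
  n3 'dd': ·  ←P1

BFS fail/out derivation:
  n1('c'): parent n0 fail=0; on 'c' 0 → fail=0;  out {0}∪∅={0}
  n2('d'): parent n0 fail=0; on 'd' 0 → fail=0;  out ∅∪∅=∅
  n3('dd'): parent n2 fail=0; on 'd' 0 → fail=2;  out {1}∪∅={1}

Scan:
[0] read 'a'  n0⇒n0
[1] read 'e'  n0⇒n0
[2] read 'e'  n0⇒n0
[3] read 'd'  n0⇒n2
[4] read 'd'  n2⇒n3  emit P1@[3:4]
[5] read 'a'  n3⇒n0 ·f
[6] read 'c'  n0⇒n1  emit P0@[6:6]
[7] read 'd'  n1⇒n2 ·f
[8] read 'd'  n2⇒n3  emit P1@[7:8]
[9] read 'd'  n3⇒n3 ·f  emit P1@[8:9]
[10] read 'c'  n3⇒n1 ·f  emit P0@[10:10]
[11] read 'c'  n1⇒n1 ·f  emit P0@[11:11]
[12] read 'd'  n1⇒n2 ·f
[13] read 'd'  n2⇒n3  emit P1@[12:13]
[14] read 'c'  n3⇒n1 ·f  emit P0@[14:14]
[15] read 'd'  n1⇒n2 ·f
[16] read 'd'  n2⇒n3  emit P1@[15:16]
[17] read 'c'  n3⇒n1 ·f  emit P0@[17:17]
[18] read 'e'  n1⇒n0 ·f
[19] read 'e'  n0⇒n0
[20] read 'c'  n0⇒n1  emit P0@[20:20]
[21] read 'd'  n1⇒n2 ·f
[22] read 'd'  n2⇒n3  emit P1@[21:22]
[23] read 'c'  n3⇒n1 ·f  emit P0@[23:23]
[24] read 'b'  n1⇒n0 ·f
[25] read 'd'  n0⇒n2
[26] read 'd'  n2⇒n3  emit P1@[25:26]
[27] read 'c'  n3⇒n1 ·f  emit P0@[27:27]
[28] read 'd'  n1⇒n2 ·f
[29] read 'd'  n2⇒n3  emit P1@[28:29]
[30] read 'c'  n3⇒n1 ·f  emit P0@[30:30]
[31] read 'd'  n1⇒n2 ·f
[32] read 'd'  n2⇒n3  emit P1@[31:32]
[33] read 'e'  n3⇒n0 ·f
[34] read 'c'  n0⇒n1  emit P0@[34:34]
[35] read 'd'  n1⇒n2 ·f
[36] read 'a'  n2⇒n0 ·f
[37] read 'c'  n0⇒n1  emit P0@[37:37]
[38] read 'a'  n1⇒n0 ·f
[39] read 'c'  n0⇒n1  emit P0@[39:39]
[40] read 'd'  n1⇒n2 ·f
[41] read 'd'  n2⇒n3  emit P1@[40:41]
[42] read 'd'  n3⇒n3 ·f  emit P1@[41:42]
[43] read 'd'  n3⇒n3 ·f  emit P1@[42:43]
[44] read 'd'  n3⇒n3 ·f  emit P1@[43:44]
[45] read 'd'  n3⇒n3 ·f  emit P1@[44:45]
[46] read 'd'  n3⇒n3 ·f  emit P1@[45:46]
[47] read 'c'  n3⇒n1 ·f  emit P0@[47:47]
[48] read 'd'  n1⇒n2 ·f
[49] read 'd'  n2⇒n3  emit P1@[48:49]
[50] read 'e'  n3⇒n0 ·f
[51] read 'd'  n0⇒n2
[52] read 'a'  n2⇒n0 ·f
[53] read 'a'  n0⇒n0
[54] read 'c'  n0⇒n1  emit P0@[54:54]
[55] read 'e'  n1⇒n0 ·f
[56] read 'c'  n0⇒n1  emit P0@[56:56]
[57] read 'c'  n1⇒n1 ·f  emit P0@[57:57]
[58] read 'c'  n1⇒n1 ·f  emit P0@[58:58]
[59] read 'e'  n1⇒n0 ·f
[60] read 'e'  n0⇒n0
[61] read 'b'  n0⇒n0
[62] read 'c'  n0⇒n1  emit P0@[62:62]
[63] read 'd'  n1⇒n2 ·f
[64] read 'd'  n2⇒n3  emit P1@[63:64]
[65] read 'd'  n3⇒n3 ·f  emit P1@[64:65]
[66] read 'c'  n3⇒n1 ·f  emit P0@[66:66]
[67] read 'd'  n1⇒n2 ·f
[68] read 'c'  n2⇒n1 ·f  emit P0@[68:68]
[69] read 'c'  n1⇒n1 ·f  emit P0@[69:69]

Result: [[4,1],[6,0],[8,1],[9,1],[10,0],[11,0],[13,1],[14,0],[16,1],[17,0],[20,0],[22,1],[23,0],[26,1],[27,0],[29,1],[30,0],[32,1],[34,0],[37,0],[39,0],[41,1],[42,1],[43,1],[44,1],[45,1],[46,1],[47,0],[49,1],[54,0],[56,0],[57,0],[58,0],[62,0],[64,1],[65,1],[66,0],[68,0],[69,0]]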